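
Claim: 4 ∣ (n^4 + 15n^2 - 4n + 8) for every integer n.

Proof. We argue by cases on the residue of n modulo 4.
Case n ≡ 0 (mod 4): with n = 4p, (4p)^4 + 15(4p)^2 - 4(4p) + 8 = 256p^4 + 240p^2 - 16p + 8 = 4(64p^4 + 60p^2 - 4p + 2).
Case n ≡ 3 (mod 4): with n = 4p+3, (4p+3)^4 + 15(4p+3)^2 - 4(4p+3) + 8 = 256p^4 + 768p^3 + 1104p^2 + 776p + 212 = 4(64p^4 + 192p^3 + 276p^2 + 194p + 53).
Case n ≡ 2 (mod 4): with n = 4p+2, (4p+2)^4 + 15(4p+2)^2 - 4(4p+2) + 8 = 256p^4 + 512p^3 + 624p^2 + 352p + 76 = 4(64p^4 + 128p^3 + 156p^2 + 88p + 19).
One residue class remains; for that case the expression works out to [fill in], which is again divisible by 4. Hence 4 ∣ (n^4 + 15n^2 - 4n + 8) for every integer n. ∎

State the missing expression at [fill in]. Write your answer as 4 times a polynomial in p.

4(64p^4 + 64p^3 + 84p^2 + 30p + 5)

Only n ≡ 1 (mod 4) is unaccounted for. Put n = 4p+1:
(4p+1)^4 + 15(4p+1)^2 - 4(4p+1) + 8 expands to 256p^4 + 256p^3 + 336p^2 + 120p + 20,
and factoring out 4 leaves 4(64p^4 + 64p^3 + 84p^2 + 30p + 5).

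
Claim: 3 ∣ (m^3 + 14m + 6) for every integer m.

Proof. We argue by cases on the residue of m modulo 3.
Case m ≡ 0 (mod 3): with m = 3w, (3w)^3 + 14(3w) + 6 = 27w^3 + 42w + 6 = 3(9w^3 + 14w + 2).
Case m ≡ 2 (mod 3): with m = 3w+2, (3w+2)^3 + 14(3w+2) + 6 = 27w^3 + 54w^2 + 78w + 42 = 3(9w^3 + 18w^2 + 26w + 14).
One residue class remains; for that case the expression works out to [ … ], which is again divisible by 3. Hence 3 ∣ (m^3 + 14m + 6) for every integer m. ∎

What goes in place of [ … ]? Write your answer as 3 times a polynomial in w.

3(9w^3 + 9w^2 + 17w + 7)

Only m ≡ 1 (mod 3) is unaccounted for. Put m = 3w+1:
(3w+1)^3 + 14(3w+1) + 6 expands to 27w^3 + 27w^2 + 51w + 21,
and factoring out 3 leaves 3(9w^3 + 9w^2 + 17w + 7).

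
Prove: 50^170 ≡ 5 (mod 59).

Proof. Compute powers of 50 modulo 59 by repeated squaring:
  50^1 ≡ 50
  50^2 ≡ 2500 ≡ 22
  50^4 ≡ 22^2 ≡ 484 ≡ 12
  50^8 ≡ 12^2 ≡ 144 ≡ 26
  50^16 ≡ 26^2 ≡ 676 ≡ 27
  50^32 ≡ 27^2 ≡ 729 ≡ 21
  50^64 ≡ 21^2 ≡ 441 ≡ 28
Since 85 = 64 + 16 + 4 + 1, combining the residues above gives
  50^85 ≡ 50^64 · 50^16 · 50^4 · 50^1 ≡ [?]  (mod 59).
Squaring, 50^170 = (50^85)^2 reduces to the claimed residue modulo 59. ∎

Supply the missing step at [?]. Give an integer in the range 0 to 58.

Multiply the listed residues: 28 · 27 · 12 · 50 = 756 → 9072 → 453600.
Reducing modulo 59: 453600 = 7688·59 + 8, so 50^85 ≡ 8.

8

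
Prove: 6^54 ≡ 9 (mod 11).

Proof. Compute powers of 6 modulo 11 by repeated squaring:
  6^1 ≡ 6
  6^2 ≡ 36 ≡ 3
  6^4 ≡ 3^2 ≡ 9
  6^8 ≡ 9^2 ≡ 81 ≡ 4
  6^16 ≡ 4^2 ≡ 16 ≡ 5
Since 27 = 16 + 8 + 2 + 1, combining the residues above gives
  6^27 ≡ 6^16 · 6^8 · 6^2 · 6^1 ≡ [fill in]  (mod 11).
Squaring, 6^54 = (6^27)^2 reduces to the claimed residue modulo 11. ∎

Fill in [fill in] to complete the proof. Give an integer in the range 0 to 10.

6^16 · 6^8 · 6^2 · 6^1 ≡ 5 · 4 · 3 · 6 = 360.
360 mod 11 = 8, so 6^27 ≡ 8 (mod 11).

8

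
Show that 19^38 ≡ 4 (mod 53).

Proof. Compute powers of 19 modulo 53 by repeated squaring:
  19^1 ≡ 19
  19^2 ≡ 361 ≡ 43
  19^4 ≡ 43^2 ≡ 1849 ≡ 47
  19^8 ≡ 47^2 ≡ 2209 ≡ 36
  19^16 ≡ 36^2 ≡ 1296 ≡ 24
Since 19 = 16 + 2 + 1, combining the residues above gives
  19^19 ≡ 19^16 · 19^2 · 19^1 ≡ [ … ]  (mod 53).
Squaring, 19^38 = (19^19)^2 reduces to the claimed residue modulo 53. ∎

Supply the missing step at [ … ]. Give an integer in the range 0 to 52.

Multiply the listed residues: 24 · 43 · 19 = 1032 → 19608.
Reducing modulo 53: 19608 = 369·53 + 51, so 19^19 ≡ 51.

51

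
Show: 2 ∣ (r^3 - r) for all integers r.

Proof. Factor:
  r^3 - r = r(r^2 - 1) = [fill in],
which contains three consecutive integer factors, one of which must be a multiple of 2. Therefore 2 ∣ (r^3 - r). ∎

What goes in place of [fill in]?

(r - 1)r(r + 1)

r(r^2 - 1) = r(r - 1)(r + 1) = (r - 1)r(r + 1).
These three factors are consecutive integers, so their product is divisible by 2.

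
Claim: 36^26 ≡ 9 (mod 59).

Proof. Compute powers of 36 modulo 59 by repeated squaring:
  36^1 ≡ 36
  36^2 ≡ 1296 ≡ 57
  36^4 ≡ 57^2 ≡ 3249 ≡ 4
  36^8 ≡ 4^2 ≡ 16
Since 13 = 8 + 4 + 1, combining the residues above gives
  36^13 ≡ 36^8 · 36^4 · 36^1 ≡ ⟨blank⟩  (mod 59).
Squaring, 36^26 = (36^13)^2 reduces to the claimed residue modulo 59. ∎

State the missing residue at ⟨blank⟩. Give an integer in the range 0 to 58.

3

Multiply the listed residues: 16 · 4 · 36 = 64 → 2304.
Reducing modulo 59: 2304 = 39·59 + 3, so 36^13 ≡ 3.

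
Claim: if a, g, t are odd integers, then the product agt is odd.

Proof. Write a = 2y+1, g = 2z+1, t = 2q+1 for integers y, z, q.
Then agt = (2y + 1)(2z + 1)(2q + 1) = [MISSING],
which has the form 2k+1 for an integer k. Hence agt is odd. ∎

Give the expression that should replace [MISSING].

(2y + 1)(2z + 1)(2q + 1) = 8qyz + 4qy + 4qz + 2q + 4yz + 2y + 2z + 1
= 2(4qyz + 2qy + 2qz + q + 2yz + y + z) + 1.
Since 4qyz + 2qy + 2qz + q + 2yz + y + z is an integer, the product is of the form 2k+1 for an integer k.

2(4qyz + 2qy + 2qz + q + 2yz + y + z) + 1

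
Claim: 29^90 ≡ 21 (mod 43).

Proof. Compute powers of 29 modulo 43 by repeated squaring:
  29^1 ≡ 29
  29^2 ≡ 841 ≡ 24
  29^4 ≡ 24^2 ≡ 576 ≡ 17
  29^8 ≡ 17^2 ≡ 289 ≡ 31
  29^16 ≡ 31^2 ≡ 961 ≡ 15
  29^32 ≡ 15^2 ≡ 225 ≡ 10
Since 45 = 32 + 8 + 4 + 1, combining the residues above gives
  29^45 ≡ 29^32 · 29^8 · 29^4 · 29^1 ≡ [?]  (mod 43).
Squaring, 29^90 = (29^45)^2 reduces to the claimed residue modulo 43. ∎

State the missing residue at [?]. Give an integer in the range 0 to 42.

29^32 · 29^8 · 29^4 · 29^1 ≡ 10 · 31 · 17 · 29 = 152830.
152830 mod 43 = 8, so 29^45 ≡ 8 (mod 43).

8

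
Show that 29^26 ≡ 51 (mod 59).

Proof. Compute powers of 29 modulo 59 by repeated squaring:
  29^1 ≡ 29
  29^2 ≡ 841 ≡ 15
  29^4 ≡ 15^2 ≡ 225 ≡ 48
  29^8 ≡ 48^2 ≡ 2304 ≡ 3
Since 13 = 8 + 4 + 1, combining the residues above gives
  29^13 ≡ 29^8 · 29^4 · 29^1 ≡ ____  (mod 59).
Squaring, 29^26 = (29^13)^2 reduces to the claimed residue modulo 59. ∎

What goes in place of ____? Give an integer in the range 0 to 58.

29^8 · 29^4 · 29^1 ≡ 3 · 48 · 29 = 4176.
4176 mod 59 = 46, so 29^13 ≡ 46 (mod 59).

46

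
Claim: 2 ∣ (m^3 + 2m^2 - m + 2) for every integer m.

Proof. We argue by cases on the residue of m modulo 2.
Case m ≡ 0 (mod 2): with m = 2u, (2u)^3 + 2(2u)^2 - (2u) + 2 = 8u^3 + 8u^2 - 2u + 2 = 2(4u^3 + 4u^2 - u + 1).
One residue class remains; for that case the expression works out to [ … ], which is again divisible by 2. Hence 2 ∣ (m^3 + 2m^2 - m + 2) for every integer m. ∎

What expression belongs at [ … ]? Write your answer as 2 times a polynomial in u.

Only m ≡ 1 (mod 2) is unaccounted for. Put m = 2u+1:
(2u+1)^3 + 2(2u+1)^2 - (2u+1) + 2 expands to 8u^3 + 20u^2 + 12u + 4,
and factoring out 2 leaves 2(4u^3 + 10u^2 + 6u + 2).

2(4u^3 + 10u^2 + 6u + 2)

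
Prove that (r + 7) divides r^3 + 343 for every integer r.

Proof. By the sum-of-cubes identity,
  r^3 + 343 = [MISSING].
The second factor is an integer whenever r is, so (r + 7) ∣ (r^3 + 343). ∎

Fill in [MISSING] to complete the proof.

Polynomial division of r^3 + 343 by r + 7 leaves remainder 0 and quotient r^2 - 7r + 49.
Hence r^3 + 343 = (r + 7)(r^2 - 7r + 49).

(r + 7)(r^2 - 7r + 49)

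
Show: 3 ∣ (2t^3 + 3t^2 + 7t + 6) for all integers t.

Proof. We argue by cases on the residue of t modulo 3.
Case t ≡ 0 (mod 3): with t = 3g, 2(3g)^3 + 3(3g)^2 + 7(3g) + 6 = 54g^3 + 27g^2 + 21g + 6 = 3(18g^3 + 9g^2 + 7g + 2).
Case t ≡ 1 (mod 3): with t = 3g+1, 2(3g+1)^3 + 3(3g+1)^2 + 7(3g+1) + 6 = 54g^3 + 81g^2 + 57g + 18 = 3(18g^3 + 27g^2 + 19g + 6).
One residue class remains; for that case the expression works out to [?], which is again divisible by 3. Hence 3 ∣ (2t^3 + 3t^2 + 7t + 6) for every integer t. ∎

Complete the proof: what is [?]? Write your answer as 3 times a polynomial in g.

3(18g^3 + 45g^2 + 43g + 16)

The residues treated are {0, 1}, so the missing case is t ≡ 2 (mod 3); write t = 3g+2.
Then 2(3g+2)^3 + 3(3g+2)^2 + 7(3g+2) + 6 = 54g^3 + 135g^2 + 129g + 48 = 3(18g^3 + 45g^2 + 43g + 16).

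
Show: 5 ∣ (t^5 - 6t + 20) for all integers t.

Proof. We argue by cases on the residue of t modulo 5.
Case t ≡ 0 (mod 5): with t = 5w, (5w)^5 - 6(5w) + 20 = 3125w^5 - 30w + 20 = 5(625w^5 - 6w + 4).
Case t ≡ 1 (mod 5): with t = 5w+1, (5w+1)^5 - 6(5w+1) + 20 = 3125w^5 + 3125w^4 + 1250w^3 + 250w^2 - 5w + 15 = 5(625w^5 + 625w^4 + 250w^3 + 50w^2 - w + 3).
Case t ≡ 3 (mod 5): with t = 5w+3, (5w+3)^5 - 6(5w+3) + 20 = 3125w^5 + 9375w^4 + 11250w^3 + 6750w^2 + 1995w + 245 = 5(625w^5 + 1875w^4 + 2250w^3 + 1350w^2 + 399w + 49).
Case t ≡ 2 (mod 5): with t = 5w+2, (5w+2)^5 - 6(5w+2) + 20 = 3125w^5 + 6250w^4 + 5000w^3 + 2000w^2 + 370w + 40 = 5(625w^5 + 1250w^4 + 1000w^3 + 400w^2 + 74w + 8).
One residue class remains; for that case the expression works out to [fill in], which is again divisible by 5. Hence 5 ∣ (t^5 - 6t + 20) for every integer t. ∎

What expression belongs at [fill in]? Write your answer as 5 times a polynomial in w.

5(625w^5 + 2500w^4 + 4000w^3 + 3200w^2 + 1274w + 204)

The residues treated are {0, 1, 3, 2}, so the missing case is t ≡ 4 (mod 5); write t = 5w+4.
Then (5w+4)^5 - 6(5w+4) + 20 = 3125w^5 + 12500w^4 + 20000w^3 + 16000w^2 + 6370w + 1020 = 5(625w^5 + 2500w^4 + 4000w^3 + 3200w^2 + 1274w + 204).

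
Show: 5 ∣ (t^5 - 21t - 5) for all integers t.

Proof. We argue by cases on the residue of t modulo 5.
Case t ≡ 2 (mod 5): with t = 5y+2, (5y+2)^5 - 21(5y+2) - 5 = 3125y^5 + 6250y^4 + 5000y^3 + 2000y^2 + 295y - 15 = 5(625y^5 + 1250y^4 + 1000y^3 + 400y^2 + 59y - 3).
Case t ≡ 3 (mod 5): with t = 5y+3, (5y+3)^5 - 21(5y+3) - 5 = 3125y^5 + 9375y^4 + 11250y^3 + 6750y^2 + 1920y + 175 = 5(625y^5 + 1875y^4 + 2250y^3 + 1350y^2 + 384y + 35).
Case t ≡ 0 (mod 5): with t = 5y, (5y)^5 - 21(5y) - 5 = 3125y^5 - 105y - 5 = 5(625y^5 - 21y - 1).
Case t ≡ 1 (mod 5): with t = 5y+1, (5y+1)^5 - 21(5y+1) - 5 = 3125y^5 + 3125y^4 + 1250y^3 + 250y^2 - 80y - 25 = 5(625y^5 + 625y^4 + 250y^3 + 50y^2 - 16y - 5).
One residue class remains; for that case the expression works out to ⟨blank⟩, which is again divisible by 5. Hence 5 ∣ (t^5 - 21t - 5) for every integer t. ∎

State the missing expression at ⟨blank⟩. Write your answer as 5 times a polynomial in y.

5(625y^5 + 2500y^4 + 4000y^3 + 3200y^2 + 1259y + 187)

Only t ≡ 4 (mod 5) is unaccounted for. Put t = 5y+4:
(5y+4)^5 - 21(5y+4) - 5 expands to 3125y^5 + 12500y^4 + 20000y^3 + 16000y^2 + 6295y + 935,
and factoring out 5 leaves 5(625y^5 + 2500y^4 + 4000y^3 + 3200y^2 + 1259y + 187).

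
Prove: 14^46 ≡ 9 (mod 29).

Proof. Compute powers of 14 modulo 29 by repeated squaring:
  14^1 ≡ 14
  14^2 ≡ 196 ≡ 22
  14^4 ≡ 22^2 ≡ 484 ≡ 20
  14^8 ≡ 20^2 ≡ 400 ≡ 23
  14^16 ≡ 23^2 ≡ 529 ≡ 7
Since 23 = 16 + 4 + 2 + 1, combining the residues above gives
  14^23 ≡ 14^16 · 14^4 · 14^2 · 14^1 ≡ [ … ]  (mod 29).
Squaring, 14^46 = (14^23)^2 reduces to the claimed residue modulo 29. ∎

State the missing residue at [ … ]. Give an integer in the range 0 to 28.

26

14^16 · 14^4 · 14^2 · 14^1 ≡ 7 · 20 · 22 · 14 = 43120.
43120 mod 29 = 26, so 14^23 ≡ 26 (mod 29).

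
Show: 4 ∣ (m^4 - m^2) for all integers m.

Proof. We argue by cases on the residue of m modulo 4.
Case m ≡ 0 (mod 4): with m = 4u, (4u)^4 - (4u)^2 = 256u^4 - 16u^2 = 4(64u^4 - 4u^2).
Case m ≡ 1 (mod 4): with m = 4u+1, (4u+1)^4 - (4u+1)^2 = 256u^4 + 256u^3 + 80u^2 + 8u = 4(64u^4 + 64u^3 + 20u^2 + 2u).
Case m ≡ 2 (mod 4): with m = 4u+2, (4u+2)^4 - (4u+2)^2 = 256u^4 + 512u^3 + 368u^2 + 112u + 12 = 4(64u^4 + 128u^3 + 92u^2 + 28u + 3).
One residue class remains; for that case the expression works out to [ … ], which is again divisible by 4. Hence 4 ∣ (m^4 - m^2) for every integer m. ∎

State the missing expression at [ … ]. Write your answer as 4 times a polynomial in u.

The residues treated are {0, 1, 2}, so the missing case is m ≡ 3 (mod 4); write m = 4u+3.
Then (4u+3)^4 - (4u+3)^2 = 256u^4 + 768u^3 + 848u^2 + 408u + 72 = 4(64u^4 + 192u^3 + 212u^2 + 102u + 18).

4(64u^4 + 192u^3 + 212u^2 + 102u + 18)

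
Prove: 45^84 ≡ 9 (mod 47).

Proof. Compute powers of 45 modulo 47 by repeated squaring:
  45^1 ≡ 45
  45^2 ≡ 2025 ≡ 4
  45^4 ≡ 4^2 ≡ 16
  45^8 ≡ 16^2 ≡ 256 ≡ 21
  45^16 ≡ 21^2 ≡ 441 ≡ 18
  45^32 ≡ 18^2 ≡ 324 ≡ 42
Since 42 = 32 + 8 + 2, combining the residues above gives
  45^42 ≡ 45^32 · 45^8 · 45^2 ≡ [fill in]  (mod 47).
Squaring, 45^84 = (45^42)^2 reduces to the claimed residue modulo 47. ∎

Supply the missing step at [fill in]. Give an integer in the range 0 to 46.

45^32 · 45^8 · 45^2 ≡ 42 · 21 · 4 = 3528.
3528 mod 47 = 3, so 45^42 ≡ 3 (mod 47).

3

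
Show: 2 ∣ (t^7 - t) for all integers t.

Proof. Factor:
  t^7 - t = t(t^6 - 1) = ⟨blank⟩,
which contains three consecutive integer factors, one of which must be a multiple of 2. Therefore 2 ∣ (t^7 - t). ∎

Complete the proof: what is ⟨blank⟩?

t^6 - 1 = (t^2 - 1)(t^4 + t^2 + 1), and t^2 - 1 = (t-1)(t+1).
So t(t^6 - 1) = (t - 1)t(t + 1)(t^4 + t^2 + 1).

(t - 1)t(t + 1)(t^4 + t^2 + 1)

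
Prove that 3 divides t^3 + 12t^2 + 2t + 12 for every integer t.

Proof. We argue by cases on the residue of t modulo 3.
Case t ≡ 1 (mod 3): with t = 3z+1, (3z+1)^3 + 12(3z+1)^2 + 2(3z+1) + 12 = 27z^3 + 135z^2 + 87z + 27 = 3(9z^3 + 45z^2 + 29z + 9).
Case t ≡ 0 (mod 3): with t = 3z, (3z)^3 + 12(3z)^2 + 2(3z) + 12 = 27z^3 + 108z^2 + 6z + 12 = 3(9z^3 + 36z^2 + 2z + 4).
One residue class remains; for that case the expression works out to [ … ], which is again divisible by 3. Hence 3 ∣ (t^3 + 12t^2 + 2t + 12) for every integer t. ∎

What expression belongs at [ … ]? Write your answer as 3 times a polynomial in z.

The residues treated are {1, 0}, so the missing case is t ≡ 2 (mod 3); write t = 3z+2.
Then (3z+2)^3 + 12(3z+2)^2 + 2(3z+2) + 12 = 27z^3 + 162z^2 + 186z + 72 = 3(9z^3 + 54z^2 + 62z + 24).

3(9z^3 + 54z^2 + 62z + 24)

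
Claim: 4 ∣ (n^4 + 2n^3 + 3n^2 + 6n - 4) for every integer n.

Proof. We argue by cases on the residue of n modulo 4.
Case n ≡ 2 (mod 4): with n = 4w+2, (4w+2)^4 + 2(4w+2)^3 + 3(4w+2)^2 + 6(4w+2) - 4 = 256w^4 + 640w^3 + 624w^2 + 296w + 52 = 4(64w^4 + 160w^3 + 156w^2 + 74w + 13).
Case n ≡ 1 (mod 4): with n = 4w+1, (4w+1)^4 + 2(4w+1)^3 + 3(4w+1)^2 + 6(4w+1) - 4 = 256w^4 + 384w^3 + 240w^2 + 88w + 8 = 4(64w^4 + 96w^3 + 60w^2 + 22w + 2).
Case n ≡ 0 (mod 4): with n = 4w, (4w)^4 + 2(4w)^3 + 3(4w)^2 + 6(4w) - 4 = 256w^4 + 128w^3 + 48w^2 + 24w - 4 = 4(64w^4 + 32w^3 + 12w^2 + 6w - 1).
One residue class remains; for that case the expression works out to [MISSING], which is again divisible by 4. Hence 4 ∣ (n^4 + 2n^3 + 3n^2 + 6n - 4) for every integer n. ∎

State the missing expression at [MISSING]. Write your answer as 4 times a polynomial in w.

4(64w^4 + 224w^3 + 300w^2 + 186w + 44)

Only n ≡ 3 (mod 4) is unaccounted for. Put n = 4w+3:
(4w+3)^4 + 2(4w+3)^3 + 3(4w+3)^2 + 6(4w+3) - 4 expands to 256w^4 + 896w^3 + 1200w^2 + 744w + 176,
and factoring out 4 leaves 4(64w^4 + 224w^3 + 300w^2 + 186w + 44).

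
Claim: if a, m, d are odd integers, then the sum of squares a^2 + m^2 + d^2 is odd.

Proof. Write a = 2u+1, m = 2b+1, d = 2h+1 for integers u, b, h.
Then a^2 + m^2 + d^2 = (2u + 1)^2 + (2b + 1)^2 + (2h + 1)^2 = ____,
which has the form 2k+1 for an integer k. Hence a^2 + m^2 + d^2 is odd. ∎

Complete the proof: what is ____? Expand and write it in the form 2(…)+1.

2(2b^2 + 2b + 2h^2 + 2h + 2u^2 + 2u + 1) + 1

(2u + 1)^2 + (2b + 1)^2 + (2h + 1)^2 = 4b^2 + 4b + 4h^2 + 4h + 4u^2 + 4u + 3
= 2(2b^2 + 2b + 2h^2 + 2h + 2u^2 + 2u + 1) + 1.
Since 2b^2 + 2b + 2h^2 + 2h + 2u^2 + 2u + 1 is an integer, the sum of squares is of the form 2k+1 for an integer k.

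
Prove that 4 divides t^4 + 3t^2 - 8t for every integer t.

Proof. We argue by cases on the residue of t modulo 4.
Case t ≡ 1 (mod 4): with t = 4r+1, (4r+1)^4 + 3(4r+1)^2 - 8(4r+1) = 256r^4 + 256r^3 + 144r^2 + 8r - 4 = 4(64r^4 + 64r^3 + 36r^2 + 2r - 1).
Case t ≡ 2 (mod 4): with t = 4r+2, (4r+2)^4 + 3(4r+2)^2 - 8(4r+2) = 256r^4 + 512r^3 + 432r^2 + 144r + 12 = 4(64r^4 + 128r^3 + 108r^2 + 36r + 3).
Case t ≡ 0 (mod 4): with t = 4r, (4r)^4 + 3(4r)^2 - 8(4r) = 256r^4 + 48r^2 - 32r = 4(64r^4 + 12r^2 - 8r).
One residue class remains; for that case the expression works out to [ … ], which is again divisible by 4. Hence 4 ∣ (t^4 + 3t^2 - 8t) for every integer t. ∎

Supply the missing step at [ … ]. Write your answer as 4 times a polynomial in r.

4(64r^4 + 192r^3 + 228r^2 + 118r + 21)

The residues treated are {1, 2, 0}, so the missing case is t ≡ 3 (mod 4); write t = 4r+3.
Then (4r+3)^4 + 3(4r+3)^2 - 8(4r+3) = 256r^4 + 768r^3 + 912r^2 + 472r + 84 = 4(64r^4 + 192r^3 + 228r^2 + 118r + 21).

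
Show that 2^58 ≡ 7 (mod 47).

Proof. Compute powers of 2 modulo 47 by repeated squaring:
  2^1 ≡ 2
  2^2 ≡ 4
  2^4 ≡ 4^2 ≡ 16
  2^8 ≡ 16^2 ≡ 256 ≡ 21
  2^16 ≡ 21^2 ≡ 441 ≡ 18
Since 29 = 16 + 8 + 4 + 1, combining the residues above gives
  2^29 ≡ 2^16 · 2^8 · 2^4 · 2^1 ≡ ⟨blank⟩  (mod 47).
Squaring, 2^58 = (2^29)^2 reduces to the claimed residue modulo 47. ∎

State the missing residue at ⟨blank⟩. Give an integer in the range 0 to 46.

17

Multiply the listed residues: 18 · 21 · 16 · 2 = 378 → 6048 → 12096.
Reducing modulo 47: 12096 = 257·47 + 17, so 2^29 ≡ 17.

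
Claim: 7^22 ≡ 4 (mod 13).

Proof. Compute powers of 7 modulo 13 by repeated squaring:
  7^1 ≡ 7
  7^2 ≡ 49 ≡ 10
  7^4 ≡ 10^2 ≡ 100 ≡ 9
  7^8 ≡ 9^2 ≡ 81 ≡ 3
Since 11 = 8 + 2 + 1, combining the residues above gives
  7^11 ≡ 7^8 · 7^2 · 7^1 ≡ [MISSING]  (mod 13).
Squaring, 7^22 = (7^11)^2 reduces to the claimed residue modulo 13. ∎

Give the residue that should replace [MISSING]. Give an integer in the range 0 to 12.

7^8 · 7^2 · 7^1 ≡ 3 · 10 · 7 = 210.
210 mod 13 = 2, so 7^11 ≡ 2 (mod 13).

2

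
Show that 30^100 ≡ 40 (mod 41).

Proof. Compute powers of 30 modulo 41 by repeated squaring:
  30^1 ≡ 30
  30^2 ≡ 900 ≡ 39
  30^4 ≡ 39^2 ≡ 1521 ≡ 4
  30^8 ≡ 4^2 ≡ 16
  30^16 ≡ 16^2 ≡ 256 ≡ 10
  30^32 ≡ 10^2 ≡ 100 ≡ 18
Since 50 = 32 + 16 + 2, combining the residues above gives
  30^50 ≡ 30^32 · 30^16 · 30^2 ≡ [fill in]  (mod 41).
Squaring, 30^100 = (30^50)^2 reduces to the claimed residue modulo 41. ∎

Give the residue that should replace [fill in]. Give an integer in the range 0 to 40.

30^32 · 30^16 · 30^2 ≡ 18 · 10 · 39 = 7020.
7020 mod 41 = 9, so 30^50 ≡ 9 (mod 41).

9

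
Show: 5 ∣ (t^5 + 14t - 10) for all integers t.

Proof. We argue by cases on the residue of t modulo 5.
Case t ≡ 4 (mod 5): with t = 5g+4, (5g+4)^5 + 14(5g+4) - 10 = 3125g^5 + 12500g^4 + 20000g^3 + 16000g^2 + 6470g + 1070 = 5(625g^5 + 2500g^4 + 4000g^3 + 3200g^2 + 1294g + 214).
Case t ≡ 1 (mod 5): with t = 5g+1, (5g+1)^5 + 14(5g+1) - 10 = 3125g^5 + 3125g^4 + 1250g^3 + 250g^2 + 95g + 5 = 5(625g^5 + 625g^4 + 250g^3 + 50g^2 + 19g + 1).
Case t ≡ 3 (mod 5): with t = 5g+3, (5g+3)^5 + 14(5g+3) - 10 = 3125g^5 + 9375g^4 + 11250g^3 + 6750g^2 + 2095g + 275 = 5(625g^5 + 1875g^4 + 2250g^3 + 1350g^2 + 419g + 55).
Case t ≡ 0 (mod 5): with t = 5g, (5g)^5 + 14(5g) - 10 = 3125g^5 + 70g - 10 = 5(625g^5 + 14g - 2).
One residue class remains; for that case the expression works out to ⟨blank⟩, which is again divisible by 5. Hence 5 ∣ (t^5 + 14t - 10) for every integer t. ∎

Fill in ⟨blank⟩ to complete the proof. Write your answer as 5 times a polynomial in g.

5(625g^5 + 1250g^4 + 1000g^3 + 400g^2 + 94g + 10)

The residues treated are {4, 1, 3, 0}, so the missing case is t ≡ 2 (mod 5); write t = 5g+2.
Then (5g+2)^5 + 14(5g+2) - 10 = 3125g^5 + 6250g^4 + 5000g^3 + 2000g^2 + 470g + 50 = 5(625g^5 + 1250g^4 + 1000g^3 + 400g^2 + 94g + 10).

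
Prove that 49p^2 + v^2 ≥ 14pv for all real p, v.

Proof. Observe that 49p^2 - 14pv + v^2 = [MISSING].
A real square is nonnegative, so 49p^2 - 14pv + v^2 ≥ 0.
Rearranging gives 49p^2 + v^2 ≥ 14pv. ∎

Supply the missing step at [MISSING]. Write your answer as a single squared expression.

(7p - v)^2

The leading and trailing coefficients are 7^2 and 1^2, and 14 = 2·7·1, so the trinomial is (7p - v)^2.
Hence 49p^2 - 14pv + v^2 ≥ 0.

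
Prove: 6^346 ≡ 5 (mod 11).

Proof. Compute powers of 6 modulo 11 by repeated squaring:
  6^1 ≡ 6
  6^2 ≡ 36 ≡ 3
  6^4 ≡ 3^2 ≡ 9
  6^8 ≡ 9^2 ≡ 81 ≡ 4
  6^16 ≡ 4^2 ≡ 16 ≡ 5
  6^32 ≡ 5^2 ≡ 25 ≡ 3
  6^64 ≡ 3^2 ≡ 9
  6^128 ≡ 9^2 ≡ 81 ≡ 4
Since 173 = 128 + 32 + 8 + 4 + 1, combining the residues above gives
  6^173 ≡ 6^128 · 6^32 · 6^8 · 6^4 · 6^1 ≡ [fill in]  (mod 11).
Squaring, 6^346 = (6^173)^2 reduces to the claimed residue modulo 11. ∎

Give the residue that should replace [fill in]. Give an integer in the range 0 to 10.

Multiply the listed residues: 4 · 3 · 4 · 9 · 6 = 12 → 48 → 432 → 2592.
Reducing modulo 11: 2592 = 235·11 + 7, so 6^173 ≡ 7.

7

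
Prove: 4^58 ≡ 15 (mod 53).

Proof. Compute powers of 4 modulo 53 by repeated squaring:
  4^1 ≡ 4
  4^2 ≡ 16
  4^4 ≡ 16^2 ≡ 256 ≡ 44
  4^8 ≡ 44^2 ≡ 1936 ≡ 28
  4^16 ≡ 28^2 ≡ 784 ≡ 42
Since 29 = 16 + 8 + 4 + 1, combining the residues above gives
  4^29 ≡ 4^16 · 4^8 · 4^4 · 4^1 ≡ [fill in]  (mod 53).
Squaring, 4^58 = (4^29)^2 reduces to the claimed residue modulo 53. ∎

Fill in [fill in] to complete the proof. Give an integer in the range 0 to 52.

11

4^16 · 4^8 · 4^4 · 4^1 ≡ 42 · 28 · 44 · 4 = 206976.
206976 mod 53 = 11, so 4^29 ≡ 11 (mod 53).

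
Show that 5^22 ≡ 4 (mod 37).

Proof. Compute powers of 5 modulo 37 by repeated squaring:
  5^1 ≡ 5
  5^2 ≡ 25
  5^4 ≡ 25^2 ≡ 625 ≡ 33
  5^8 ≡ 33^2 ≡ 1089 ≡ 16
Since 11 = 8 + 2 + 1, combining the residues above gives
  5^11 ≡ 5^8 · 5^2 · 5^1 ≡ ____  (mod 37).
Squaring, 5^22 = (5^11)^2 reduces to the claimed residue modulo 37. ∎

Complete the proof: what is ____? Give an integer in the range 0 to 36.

Multiply the listed residues: 16 · 25 · 5 = 400 → 2000.
Reducing modulo 37: 2000 = 54·37 + 2, so 5^11 ≡ 2.

2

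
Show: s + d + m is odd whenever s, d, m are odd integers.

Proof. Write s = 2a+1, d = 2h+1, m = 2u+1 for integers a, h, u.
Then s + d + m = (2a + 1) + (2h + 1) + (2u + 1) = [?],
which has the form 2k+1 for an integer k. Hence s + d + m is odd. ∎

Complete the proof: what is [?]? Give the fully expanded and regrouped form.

2(a + h + u + 1) + 1

Expanding: (2a + 1) + (2h + 1) + (2u + 1) = 2a + 2h + 2u + 3.
Every term except the constant is even, so this is 2(a + h + u + 1) + 1,
and a + h + u + 1 ∈ ℤ gives the required form.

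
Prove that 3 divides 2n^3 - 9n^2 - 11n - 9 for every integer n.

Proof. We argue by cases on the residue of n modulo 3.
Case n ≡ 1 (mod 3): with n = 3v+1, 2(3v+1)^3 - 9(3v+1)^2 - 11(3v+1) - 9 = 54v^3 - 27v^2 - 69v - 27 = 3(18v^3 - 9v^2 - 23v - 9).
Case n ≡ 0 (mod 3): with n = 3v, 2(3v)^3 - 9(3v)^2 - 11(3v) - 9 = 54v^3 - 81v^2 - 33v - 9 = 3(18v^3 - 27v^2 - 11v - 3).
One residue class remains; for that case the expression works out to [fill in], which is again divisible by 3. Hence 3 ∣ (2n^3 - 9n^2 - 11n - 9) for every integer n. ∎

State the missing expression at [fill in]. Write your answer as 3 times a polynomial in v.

3(18v^3 + 9v^2 - 23v - 17)

Only n ≡ 2 (mod 3) is unaccounted for. Put n = 3v+2:
2(3v+2)^3 - 9(3v+2)^2 - 11(3v+2) - 9 expands to 54v^3 + 27v^2 - 69v - 51,
and factoring out 3 leaves 3(18v^3 + 9v^2 - 23v - 17).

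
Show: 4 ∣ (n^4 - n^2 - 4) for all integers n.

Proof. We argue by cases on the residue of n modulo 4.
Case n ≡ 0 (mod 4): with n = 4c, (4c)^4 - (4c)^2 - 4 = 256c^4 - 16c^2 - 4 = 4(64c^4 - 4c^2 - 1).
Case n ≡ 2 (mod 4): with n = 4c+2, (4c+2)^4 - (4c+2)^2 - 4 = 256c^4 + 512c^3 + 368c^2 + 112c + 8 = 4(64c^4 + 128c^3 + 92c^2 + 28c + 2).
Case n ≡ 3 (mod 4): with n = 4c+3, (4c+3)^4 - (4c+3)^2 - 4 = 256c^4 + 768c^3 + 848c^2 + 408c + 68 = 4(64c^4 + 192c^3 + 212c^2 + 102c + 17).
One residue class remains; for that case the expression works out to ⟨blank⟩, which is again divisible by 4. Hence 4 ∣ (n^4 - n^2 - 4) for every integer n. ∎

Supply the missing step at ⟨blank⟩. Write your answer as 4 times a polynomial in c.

The residues treated are {0, 2, 3}, so the missing case is n ≡ 1 (mod 4); write n = 4c+1.
Then (4c+1)^4 - (4c+1)^2 - 4 = 256c^4 + 256c^3 + 80c^2 + 8c - 4 = 4(64c^4 + 64c^3 + 20c^2 + 2c - 1).

4(64c^4 + 64c^3 + 20c^2 + 2c - 1)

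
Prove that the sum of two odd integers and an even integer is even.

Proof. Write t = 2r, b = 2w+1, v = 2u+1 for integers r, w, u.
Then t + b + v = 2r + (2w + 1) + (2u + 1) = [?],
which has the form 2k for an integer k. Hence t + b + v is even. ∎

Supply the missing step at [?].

2(r + u + w + 1)

2r + (2w + 1) + (2u + 1) = 2r + 2u + 2w + 2
= 2(r + u + w + 1).
Since r + u + w + 1 is an integer, the sum is of the form 2k for an integer k.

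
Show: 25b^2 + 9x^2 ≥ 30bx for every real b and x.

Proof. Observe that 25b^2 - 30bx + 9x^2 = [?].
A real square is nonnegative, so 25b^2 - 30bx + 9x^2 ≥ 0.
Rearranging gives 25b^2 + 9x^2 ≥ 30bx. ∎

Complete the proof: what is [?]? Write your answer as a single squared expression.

25b^2 - 30bx + 9x^2 is a perfect-square trinomial: the outer terms are (5b)^2 and (3x)^2, and the cross term is -2·5b·3x.
So 25b^2 - 30bx + 9x^2 = (5b - 3x)^2 ≥ 0.

(5b - 3x)^2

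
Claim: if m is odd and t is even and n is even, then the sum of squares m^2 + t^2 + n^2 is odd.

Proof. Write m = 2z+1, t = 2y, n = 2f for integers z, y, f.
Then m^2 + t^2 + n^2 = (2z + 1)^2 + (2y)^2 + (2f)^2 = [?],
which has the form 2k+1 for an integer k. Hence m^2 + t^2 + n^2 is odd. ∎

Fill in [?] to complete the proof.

2(2f^2 + 2y^2 + 2z^2 + 2z) + 1

Expanding: (2z + 1)^2 + (2y)^2 + (2f)^2 = 4f^2 + 4y^2 + 4z^2 + 4z + 1.
Every term except the constant is even, so this is 2(2f^2 + 2y^2 + 2z^2 + 2z) + 1,
and 2f^2 + 2y^2 + 2z^2 + 2z ∈ ℤ gives the required form.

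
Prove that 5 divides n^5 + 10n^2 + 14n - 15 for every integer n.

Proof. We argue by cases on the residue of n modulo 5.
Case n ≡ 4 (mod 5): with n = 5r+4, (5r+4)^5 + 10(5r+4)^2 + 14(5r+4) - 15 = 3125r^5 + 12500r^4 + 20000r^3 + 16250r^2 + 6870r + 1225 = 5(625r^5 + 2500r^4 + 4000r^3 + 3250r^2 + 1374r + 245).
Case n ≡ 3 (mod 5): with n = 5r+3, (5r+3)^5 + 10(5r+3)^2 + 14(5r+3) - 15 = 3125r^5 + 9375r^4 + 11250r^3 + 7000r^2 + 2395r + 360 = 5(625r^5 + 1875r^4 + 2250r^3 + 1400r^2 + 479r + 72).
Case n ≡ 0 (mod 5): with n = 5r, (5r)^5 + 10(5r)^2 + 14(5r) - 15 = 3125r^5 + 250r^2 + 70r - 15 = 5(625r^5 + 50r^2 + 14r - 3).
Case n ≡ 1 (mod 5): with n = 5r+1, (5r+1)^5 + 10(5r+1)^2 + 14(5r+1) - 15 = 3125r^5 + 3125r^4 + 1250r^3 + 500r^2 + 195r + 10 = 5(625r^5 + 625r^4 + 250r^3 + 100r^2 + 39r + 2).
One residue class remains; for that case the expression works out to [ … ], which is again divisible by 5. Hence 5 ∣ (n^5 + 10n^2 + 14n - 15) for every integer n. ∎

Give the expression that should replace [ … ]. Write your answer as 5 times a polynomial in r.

Only n ≡ 2 (mod 5) is unaccounted for. Put n = 5r+2:
(5r+2)^5 + 10(5r+2)^2 + 14(5r+2) - 15 expands to 3125r^5 + 6250r^4 + 5000r^3 + 2250r^2 + 670r + 85,
and factoring out 5 leaves 5(625r^5 + 1250r^4 + 1000r^3 + 450r^2 + 134r + 17).

5(625r^5 + 1250r^4 + 1000r^3 + 450r^2 + 134r + 17)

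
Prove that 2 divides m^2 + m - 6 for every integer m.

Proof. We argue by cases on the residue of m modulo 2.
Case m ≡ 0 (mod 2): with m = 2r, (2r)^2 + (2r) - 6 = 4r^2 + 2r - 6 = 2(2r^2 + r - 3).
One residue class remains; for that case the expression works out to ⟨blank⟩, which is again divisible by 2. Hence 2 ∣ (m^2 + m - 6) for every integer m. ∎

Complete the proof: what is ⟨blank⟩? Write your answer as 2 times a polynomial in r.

Only m ≡ 1 (mod 2) is unaccounted for. Put m = 2r+1:
(2r+1)^2 + (2r+1) - 6 expands to 4r^2 + 6r - 4,
and factoring out 2 leaves 2(2r^2 + 3r - 2).

2(2r^2 + 3r - 2)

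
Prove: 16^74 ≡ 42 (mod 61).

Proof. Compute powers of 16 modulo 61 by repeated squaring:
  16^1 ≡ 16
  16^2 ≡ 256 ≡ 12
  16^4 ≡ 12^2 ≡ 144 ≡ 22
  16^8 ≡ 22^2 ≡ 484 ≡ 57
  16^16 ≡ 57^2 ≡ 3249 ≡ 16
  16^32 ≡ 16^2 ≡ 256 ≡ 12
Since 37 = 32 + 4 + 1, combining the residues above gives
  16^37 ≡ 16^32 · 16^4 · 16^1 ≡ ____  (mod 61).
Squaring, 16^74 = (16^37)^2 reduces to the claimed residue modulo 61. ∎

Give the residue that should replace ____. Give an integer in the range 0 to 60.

Multiply the listed residues: 12 · 22 · 16 = 264 → 4224.
Reducing modulo 61: 4224 = 69·61 + 15, so 16^37 ≡ 15.

15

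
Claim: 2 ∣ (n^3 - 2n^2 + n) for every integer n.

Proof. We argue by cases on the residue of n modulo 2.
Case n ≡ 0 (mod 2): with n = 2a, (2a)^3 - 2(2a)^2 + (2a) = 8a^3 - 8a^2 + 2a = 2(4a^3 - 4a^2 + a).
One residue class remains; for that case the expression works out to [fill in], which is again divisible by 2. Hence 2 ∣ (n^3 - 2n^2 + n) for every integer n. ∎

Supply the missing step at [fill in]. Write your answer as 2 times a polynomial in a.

2(4a^3 + 2a^2)

Only n ≡ 1 (mod 2) is unaccounted for. Put n = 2a+1:
(2a+1)^3 - 2(2a+1)^2 + (2a+1) expands to 8a^3 + 4a^2,
and factoring out 2 leaves 2(4a^3 + 2a^2).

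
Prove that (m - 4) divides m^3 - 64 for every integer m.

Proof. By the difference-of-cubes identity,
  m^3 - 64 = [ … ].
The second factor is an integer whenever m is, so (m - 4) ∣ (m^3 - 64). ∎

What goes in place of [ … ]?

Polynomial division of m^3 - 64 by m - 4 leaves remainder 0 and quotient m^2 + 4m + 16.
Hence m^3 - 64 = (m - 4)(m^2 + 4m + 16).

(m - 4)(m^2 + 4m + 16)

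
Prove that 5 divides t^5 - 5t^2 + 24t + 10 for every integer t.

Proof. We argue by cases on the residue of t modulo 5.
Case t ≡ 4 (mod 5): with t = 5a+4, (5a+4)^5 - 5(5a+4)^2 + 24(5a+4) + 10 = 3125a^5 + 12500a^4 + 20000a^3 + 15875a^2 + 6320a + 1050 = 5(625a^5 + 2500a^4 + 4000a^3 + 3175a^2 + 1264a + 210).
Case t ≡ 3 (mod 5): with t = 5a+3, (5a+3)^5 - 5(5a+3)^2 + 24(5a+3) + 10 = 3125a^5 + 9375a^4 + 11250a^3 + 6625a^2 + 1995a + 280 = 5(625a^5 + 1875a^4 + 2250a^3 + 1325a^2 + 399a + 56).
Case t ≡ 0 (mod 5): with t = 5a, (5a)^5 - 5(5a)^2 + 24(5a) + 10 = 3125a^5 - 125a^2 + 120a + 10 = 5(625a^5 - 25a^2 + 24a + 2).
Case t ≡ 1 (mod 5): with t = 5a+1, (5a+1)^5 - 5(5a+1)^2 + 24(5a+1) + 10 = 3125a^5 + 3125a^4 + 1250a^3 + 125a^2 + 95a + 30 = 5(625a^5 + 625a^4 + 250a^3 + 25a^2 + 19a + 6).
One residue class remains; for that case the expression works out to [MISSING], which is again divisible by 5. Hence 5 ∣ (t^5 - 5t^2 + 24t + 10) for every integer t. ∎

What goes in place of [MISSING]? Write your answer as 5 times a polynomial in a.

Only t ≡ 2 (mod 5) is unaccounted for. Put t = 5a+2:
(5a+2)^5 - 5(5a+2)^2 + 24(5a+2) + 10 expands to 3125a^5 + 6250a^4 + 5000a^3 + 1875a^2 + 420a + 70,
and factoring out 5 leaves 5(625a^5 + 1250a^4 + 1000a^3 + 375a^2 + 84a + 14).

5(625a^5 + 1250a^4 + 1000a^3 + 375a^2 + 84a + 14)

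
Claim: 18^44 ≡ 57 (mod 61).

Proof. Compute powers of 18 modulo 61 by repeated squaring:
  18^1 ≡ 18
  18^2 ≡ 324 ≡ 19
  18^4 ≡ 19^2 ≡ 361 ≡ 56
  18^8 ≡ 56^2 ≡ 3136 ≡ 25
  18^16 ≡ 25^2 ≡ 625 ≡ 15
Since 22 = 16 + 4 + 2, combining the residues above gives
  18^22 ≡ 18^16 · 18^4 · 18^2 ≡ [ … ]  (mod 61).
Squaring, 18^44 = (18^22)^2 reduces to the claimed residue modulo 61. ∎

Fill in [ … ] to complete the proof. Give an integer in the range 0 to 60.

39

Multiply the listed residues: 15 · 56 · 19 = 840 → 15960.
Reducing modulo 61: 15960 = 261·61 + 39, so 18^22 ≡ 39.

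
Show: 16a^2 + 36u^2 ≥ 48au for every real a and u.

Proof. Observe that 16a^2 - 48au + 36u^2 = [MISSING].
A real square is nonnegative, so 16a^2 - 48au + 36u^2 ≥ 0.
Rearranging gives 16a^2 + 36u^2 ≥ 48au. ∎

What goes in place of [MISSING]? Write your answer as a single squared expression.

(4a - 6u)^2

16a^2 - 48au + 36u^2 is a perfect-square trinomial: the outer terms are (4a)^2 and (6u)^2, and the cross term is -2·4a·6u.
So 16a^2 - 48au + 36u^2 = (4a - 6u)^2 ≥ 0.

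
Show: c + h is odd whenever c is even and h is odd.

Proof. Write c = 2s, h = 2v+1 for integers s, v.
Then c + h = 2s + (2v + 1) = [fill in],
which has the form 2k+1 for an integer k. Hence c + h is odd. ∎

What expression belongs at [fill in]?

Expanding: 2s + (2v + 1) = 2s + 2v + 1.
Every term except the constant is even, so this is 2(s + v) + 1,
and s + v ∈ ℤ gives the required form.

2(s + v) + 1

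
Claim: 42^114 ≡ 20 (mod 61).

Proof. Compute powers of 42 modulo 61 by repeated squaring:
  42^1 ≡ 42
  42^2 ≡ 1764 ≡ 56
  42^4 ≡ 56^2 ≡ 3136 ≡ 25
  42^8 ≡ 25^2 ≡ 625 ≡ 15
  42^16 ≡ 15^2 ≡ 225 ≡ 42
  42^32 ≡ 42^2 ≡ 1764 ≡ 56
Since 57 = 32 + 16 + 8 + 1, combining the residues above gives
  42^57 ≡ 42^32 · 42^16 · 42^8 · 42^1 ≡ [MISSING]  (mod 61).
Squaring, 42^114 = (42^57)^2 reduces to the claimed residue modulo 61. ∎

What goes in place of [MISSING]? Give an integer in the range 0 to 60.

42^32 · 42^16 · 42^8 · 42^1 ≡ 56 · 42 · 15 · 42 = 1481760.
1481760 mod 61 = 9, so 42^57 ≡ 9 (mod 61).

9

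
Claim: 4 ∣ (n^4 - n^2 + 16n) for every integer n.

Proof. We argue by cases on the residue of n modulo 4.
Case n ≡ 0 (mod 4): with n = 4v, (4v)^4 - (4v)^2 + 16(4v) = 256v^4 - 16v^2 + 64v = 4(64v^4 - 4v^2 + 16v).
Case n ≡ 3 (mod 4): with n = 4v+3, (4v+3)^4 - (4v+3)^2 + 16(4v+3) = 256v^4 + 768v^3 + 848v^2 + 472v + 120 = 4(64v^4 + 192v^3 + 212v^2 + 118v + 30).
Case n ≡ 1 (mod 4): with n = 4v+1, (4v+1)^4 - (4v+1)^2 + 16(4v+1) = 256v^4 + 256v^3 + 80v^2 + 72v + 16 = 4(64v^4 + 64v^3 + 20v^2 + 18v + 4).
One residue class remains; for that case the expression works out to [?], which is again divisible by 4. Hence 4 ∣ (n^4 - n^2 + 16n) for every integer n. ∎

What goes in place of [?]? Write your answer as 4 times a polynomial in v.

The residues treated are {0, 3, 1}, so the missing case is n ≡ 2 (mod 4); write n = 4v+2.
Then (4v+2)^4 - (4v+2)^2 + 16(4v+2) = 256v^4 + 512v^3 + 368v^2 + 176v + 44 = 4(64v^4 + 128v^3 + 92v^2 + 44v + 11).

4(64v^4 + 128v^3 + 92v^2 + 44v + 11)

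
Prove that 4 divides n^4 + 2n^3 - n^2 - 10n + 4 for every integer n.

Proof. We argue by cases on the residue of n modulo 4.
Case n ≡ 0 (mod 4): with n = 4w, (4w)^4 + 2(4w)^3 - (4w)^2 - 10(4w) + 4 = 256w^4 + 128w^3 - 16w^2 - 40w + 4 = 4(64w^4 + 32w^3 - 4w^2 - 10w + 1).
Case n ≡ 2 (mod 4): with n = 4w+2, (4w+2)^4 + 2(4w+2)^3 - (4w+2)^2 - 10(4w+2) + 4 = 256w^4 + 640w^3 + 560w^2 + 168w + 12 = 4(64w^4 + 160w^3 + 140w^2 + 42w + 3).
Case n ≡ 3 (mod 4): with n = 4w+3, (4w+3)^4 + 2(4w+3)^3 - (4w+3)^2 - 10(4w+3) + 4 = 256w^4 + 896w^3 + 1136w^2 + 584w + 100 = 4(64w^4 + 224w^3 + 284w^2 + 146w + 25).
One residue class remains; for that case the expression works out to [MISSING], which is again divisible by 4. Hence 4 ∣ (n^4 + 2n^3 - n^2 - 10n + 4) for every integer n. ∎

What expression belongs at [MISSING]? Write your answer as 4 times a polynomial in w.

4(64w^4 + 96w^3 + 44w^2 - 2w - 1)

The residues treated are {0, 2, 3}, so the missing case is n ≡ 1 (mod 4); write n = 4w+1.
Then (4w+1)^4 + 2(4w+1)^3 - (4w+1)^2 - 10(4w+1) + 4 = 256w^4 + 384w^3 + 176w^2 - 8w - 4 = 4(64w^4 + 96w^3 + 44w^2 - 2w - 1).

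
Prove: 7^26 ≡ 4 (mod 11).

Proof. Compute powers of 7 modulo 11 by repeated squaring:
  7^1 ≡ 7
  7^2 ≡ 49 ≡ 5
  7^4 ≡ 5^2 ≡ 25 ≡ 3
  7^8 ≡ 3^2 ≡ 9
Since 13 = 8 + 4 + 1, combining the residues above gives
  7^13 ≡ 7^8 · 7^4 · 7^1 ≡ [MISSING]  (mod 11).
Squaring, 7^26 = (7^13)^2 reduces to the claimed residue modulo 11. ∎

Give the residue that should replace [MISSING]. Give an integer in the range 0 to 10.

7^8 · 7^4 · 7^1 ≡ 9 · 3 · 7 = 189.
189 mod 11 = 2, so 7^13 ≡ 2 (mod 11).

2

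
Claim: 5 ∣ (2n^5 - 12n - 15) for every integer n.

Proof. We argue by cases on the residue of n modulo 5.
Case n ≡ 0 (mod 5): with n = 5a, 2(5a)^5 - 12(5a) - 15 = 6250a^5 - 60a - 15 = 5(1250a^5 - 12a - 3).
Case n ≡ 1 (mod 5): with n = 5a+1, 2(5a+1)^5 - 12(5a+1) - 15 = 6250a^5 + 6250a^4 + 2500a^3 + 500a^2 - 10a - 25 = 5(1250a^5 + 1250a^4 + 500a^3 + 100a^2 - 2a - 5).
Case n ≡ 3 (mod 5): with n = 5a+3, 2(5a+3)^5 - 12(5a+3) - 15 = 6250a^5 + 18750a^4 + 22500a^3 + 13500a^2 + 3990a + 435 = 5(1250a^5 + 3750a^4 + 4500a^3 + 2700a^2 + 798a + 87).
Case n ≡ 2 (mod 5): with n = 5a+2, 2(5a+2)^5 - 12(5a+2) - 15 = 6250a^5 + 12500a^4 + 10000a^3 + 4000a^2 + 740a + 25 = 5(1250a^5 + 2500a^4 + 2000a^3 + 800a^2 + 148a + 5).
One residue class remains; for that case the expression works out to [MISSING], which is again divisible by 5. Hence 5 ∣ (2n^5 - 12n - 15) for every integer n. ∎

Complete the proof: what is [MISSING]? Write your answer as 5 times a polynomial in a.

5(1250a^5 + 5000a^4 + 8000a^3 + 6400a^2 + 2548a + 397)

Only n ≡ 4 (mod 5) is unaccounted for. Put n = 5a+4:
2(5a+4)^5 - 12(5a+4) - 15 expands to 6250a^5 + 25000a^4 + 40000a^3 + 32000a^2 + 12740a + 1985,
and factoring out 5 leaves 5(1250a^5 + 5000a^4 + 8000a^3 + 6400a^2 + 2548a + 397).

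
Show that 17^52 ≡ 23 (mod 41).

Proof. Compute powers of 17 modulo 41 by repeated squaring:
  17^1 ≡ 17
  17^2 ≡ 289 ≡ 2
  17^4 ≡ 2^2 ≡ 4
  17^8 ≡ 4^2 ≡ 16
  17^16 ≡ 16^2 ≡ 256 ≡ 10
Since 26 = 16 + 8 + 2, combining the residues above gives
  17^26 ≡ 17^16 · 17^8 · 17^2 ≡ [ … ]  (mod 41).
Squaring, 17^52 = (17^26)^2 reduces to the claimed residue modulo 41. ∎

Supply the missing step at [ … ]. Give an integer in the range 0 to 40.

Multiply the listed residues: 10 · 16 · 2 = 160 → 320.
Reducing modulo 41: 320 = 7·41 + 33, so 17^26 ≡ 33.

33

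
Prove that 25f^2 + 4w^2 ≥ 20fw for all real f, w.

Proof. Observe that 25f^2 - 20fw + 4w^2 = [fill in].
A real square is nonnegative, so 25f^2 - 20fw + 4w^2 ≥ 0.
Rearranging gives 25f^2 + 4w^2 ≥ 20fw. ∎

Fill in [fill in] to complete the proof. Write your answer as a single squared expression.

The leading and trailing coefficients are 5^2 and 2^2, and 20 = 2·5·2, so the trinomial is (5f - 2w)^2.
Hence 25f^2 - 20fw + 4w^2 ≥ 0.

(5f - 2w)^2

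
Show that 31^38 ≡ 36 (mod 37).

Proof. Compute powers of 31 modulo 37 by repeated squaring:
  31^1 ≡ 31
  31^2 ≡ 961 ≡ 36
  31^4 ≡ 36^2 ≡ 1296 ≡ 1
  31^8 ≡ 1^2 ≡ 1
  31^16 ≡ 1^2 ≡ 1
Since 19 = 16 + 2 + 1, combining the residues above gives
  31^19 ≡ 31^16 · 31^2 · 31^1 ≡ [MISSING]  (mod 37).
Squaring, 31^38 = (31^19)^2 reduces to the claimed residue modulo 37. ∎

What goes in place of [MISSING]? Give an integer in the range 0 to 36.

Multiply the listed residues: 1 · 36 · 31 = 36 → 1116.
Reducing modulo 37: 1116 = 30·37 + 6, so 31^19 ≡ 6.

6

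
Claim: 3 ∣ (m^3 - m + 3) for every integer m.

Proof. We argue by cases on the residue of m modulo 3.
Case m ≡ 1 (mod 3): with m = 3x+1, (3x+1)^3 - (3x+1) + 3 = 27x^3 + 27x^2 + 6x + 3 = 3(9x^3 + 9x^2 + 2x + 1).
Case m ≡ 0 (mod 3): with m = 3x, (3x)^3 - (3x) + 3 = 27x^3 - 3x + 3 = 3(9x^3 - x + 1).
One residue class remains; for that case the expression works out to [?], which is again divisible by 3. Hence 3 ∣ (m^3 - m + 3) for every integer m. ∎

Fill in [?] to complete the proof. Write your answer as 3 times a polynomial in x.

3(9x^3 + 18x^2 + 11x + 3)

Only m ≡ 2 (mod 3) is unaccounted for. Put m = 3x+2:
(3x+2)^3 - (3x+2) + 3 expands to 27x^3 + 54x^2 + 33x + 9,
and factoring out 3 leaves 3(9x^3 + 18x^2 + 11x + 3).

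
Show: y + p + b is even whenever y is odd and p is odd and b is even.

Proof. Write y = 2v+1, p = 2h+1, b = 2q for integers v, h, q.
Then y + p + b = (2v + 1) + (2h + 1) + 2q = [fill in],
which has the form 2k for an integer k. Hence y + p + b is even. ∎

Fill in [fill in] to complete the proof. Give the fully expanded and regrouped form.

Expanding: (2v + 1) + (2h + 1) + 2q = 2h + 2q + 2v + 2.
Every term is even; pulling out the factor of 2 gives 2(h + q + v + 1).

2(h + q + v + 1)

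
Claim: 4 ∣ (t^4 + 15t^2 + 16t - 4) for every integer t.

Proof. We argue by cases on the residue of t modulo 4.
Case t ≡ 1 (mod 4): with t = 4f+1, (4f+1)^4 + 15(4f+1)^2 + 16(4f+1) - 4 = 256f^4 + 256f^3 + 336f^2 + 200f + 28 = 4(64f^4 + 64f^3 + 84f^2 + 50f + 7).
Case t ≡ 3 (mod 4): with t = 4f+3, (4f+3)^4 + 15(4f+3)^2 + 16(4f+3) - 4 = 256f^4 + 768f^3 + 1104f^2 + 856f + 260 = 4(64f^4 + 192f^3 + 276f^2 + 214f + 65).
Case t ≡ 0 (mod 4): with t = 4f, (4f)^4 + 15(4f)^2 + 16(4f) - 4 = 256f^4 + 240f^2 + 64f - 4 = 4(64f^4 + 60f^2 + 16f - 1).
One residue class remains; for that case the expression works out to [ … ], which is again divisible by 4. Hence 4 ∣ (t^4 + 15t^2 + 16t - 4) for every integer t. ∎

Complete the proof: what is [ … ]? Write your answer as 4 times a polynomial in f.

4(64f^4 + 128f^3 + 156f^2 + 108f + 26)

The residues treated are {1, 3, 0}, so the missing case is t ≡ 2 (mod 4); write t = 4f+2.
Then (4f+2)^4 + 15(4f+2)^2 + 16(4f+2) - 4 = 256f^4 + 512f^3 + 624f^2 + 432f + 104 = 4(64f^4 + 128f^3 + 156f^2 + 108f + 26).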